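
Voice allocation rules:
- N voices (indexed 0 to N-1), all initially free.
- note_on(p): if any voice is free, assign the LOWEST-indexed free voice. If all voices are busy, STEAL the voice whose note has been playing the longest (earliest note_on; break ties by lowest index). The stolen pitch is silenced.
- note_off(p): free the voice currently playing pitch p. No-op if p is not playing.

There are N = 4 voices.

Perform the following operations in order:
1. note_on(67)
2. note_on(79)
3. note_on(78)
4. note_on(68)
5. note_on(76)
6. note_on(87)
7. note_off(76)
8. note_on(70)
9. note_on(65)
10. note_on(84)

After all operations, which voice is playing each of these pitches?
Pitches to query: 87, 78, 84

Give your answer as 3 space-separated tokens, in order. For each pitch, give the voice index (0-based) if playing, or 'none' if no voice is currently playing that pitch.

Answer: 1 none 3

Derivation:
Op 1: note_on(67): voice 0 is free -> assigned | voices=[67 - - -]
Op 2: note_on(79): voice 1 is free -> assigned | voices=[67 79 - -]
Op 3: note_on(78): voice 2 is free -> assigned | voices=[67 79 78 -]
Op 4: note_on(68): voice 3 is free -> assigned | voices=[67 79 78 68]
Op 5: note_on(76): all voices busy, STEAL voice 0 (pitch 67, oldest) -> assign | voices=[76 79 78 68]
Op 6: note_on(87): all voices busy, STEAL voice 1 (pitch 79, oldest) -> assign | voices=[76 87 78 68]
Op 7: note_off(76): free voice 0 | voices=[- 87 78 68]
Op 8: note_on(70): voice 0 is free -> assigned | voices=[70 87 78 68]
Op 9: note_on(65): all voices busy, STEAL voice 2 (pitch 78, oldest) -> assign | voices=[70 87 65 68]
Op 10: note_on(84): all voices busy, STEAL voice 3 (pitch 68, oldest) -> assign | voices=[70 87 65 84]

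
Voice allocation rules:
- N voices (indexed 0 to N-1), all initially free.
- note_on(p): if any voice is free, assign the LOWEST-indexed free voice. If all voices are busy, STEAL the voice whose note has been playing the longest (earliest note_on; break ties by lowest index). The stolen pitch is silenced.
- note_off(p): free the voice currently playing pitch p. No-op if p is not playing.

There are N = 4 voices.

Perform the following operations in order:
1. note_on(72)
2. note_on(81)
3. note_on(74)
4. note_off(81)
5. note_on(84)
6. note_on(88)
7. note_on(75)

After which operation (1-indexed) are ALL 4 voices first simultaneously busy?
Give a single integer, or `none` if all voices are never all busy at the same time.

Op 1: note_on(72): voice 0 is free -> assigned | voices=[72 - - -]
Op 2: note_on(81): voice 1 is free -> assigned | voices=[72 81 - -]
Op 3: note_on(74): voice 2 is free -> assigned | voices=[72 81 74 -]
Op 4: note_off(81): free voice 1 | voices=[72 - 74 -]
Op 5: note_on(84): voice 1 is free -> assigned | voices=[72 84 74 -]
Op 6: note_on(88): voice 3 is free -> assigned | voices=[72 84 74 88]
Op 7: note_on(75): all voices busy, STEAL voice 0 (pitch 72, oldest) -> assign | voices=[75 84 74 88]

Answer: 6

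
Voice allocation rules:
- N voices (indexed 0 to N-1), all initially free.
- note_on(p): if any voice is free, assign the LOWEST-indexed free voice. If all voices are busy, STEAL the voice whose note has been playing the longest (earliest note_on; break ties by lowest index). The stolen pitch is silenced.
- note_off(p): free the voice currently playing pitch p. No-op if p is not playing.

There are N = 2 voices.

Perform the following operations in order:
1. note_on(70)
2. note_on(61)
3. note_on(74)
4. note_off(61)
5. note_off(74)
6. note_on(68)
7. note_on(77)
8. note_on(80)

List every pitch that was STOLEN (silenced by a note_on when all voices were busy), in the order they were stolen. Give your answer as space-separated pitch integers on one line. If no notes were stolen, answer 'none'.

Op 1: note_on(70): voice 0 is free -> assigned | voices=[70 -]
Op 2: note_on(61): voice 1 is free -> assigned | voices=[70 61]
Op 3: note_on(74): all voices busy, STEAL voice 0 (pitch 70, oldest) -> assign | voices=[74 61]
Op 4: note_off(61): free voice 1 | voices=[74 -]
Op 5: note_off(74): free voice 0 | voices=[- -]
Op 6: note_on(68): voice 0 is free -> assigned | voices=[68 -]
Op 7: note_on(77): voice 1 is free -> assigned | voices=[68 77]
Op 8: note_on(80): all voices busy, STEAL voice 0 (pitch 68, oldest) -> assign | voices=[80 77]

Answer: 70 68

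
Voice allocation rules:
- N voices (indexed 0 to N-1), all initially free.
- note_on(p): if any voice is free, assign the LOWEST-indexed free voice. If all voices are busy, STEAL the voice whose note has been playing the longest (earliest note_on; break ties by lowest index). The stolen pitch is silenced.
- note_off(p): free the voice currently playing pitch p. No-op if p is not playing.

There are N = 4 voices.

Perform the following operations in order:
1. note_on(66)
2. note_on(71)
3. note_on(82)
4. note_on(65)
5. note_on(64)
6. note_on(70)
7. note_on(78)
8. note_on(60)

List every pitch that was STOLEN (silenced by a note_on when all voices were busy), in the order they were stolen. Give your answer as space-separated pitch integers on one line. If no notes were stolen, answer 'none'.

Op 1: note_on(66): voice 0 is free -> assigned | voices=[66 - - -]
Op 2: note_on(71): voice 1 is free -> assigned | voices=[66 71 - -]
Op 3: note_on(82): voice 2 is free -> assigned | voices=[66 71 82 -]
Op 4: note_on(65): voice 3 is free -> assigned | voices=[66 71 82 65]
Op 5: note_on(64): all voices busy, STEAL voice 0 (pitch 66, oldest) -> assign | voices=[64 71 82 65]
Op 6: note_on(70): all voices busy, STEAL voice 1 (pitch 71, oldest) -> assign | voices=[64 70 82 65]
Op 7: note_on(78): all voices busy, STEAL voice 2 (pitch 82, oldest) -> assign | voices=[64 70 78 65]
Op 8: note_on(60): all voices busy, STEAL voice 3 (pitch 65, oldest) -> assign | voices=[64 70 78 60]

Answer: 66 71 82 65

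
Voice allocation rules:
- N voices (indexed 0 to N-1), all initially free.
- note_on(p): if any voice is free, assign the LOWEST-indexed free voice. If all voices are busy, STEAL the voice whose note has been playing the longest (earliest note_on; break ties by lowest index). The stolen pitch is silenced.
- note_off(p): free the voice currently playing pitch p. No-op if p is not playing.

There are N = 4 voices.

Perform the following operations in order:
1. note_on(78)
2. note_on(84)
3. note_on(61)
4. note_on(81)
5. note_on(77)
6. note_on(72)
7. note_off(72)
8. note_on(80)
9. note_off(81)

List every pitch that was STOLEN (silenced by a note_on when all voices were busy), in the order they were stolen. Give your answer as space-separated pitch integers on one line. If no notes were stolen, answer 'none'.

Answer: 78 84

Derivation:
Op 1: note_on(78): voice 0 is free -> assigned | voices=[78 - - -]
Op 2: note_on(84): voice 1 is free -> assigned | voices=[78 84 - -]
Op 3: note_on(61): voice 2 is free -> assigned | voices=[78 84 61 -]
Op 4: note_on(81): voice 3 is free -> assigned | voices=[78 84 61 81]
Op 5: note_on(77): all voices busy, STEAL voice 0 (pitch 78, oldest) -> assign | voices=[77 84 61 81]
Op 6: note_on(72): all voices busy, STEAL voice 1 (pitch 84, oldest) -> assign | voices=[77 72 61 81]
Op 7: note_off(72): free voice 1 | voices=[77 - 61 81]
Op 8: note_on(80): voice 1 is free -> assigned | voices=[77 80 61 81]
Op 9: note_off(81): free voice 3 | voices=[77 80 61 -]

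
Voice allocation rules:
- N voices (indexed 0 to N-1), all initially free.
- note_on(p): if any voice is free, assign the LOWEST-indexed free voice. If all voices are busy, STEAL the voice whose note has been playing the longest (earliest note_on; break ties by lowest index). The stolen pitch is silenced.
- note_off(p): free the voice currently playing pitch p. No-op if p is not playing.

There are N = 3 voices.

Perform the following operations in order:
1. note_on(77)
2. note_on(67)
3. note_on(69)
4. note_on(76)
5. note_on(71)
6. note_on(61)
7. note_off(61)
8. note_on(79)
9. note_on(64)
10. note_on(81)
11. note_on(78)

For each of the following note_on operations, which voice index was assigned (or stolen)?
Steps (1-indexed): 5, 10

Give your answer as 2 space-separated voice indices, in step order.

Answer: 1 1

Derivation:
Op 1: note_on(77): voice 0 is free -> assigned | voices=[77 - -]
Op 2: note_on(67): voice 1 is free -> assigned | voices=[77 67 -]
Op 3: note_on(69): voice 2 is free -> assigned | voices=[77 67 69]
Op 4: note_on(76): all voices busy, STEAL voice 0 (pitch 77, oldest) -> assign | voices=[76 67 69]
Op 5: note_on(71): all voices busy, STEAL voice 1 (pitch 67, oldest) -> assign | voices=[76 71 69]
Op 6: note_on(61): all voices busy, STEAL voice 2 (pitch 69, oldest) -> assign | voices=[76 71 61]
Op 7: note_off(61): free voice 2 | voices=[76 71 -]
Op 8: note_on(79): voice 2 is free -> assigned | voices=[76 71 79]
Op 9: note_on(64): all voices busy, STEAL voice 0 (pitch 76, oldest) -> assign | voices=[64 71 79]
Op 10: note_on(81): all voices busy, STEAL voice 1 (pitch 71, oldest) -> assign | voices=[64 81 79]
Op 11: note_on(78): all voices busy, STEAL voice 2 (pitch 79, oldest) -> assign | voices=[64 81 78]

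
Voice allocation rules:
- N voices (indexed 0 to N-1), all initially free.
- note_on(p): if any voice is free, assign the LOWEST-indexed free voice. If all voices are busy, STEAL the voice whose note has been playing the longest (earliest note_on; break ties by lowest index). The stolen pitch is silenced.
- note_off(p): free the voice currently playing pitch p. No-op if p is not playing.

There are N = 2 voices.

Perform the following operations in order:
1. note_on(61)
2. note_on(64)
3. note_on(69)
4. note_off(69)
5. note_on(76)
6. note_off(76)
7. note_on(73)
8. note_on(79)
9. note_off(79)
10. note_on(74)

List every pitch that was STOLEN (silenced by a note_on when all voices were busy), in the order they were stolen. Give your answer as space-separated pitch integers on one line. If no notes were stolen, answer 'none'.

Op 1: note_on(61): voice 0 is free -> assigned | voices=[61 -]
Op 2: note_on(64): voice 1 is free -> assigned | voices=[61 64]
Op 3: note_on(69): all voices busy, STEAL voice 0 (pitch 61, oldest) -> assign | voices=[69 64]
Op 4: note_off(69): free voice 0 | voices=[- 64]
Op 5: note_on(76): voice 0 is free -> assigned | voices=[76 64]
Op 6: note_off(76): free voice 0 | voices=[- 64]
Op 7: note_on(73): voice 0 is free -> assigned | voices=[73 64]
Op 8: note_on(79): all voices busy, STEAL voice 1 (pitch 64, oldest) -> assign | voices=[73 79]
Op 9: note_off(79): free voice 1 | voices=[73 -]
Op 10: note_on(74): voice 1 is free -> assigned | voices=[73 74]

Answer: 61 64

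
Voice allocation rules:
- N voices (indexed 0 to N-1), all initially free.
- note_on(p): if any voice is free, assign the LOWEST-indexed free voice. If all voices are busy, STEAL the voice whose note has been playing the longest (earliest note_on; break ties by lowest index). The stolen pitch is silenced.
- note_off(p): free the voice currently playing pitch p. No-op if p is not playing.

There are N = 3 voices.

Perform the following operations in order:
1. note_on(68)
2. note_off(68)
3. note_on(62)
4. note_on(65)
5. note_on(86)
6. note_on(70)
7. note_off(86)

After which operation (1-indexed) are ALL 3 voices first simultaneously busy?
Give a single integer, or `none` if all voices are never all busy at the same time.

Answer: 5

Derivation:
Op 1: note_on(68): voice 0 is free -> assigned | voices=[68 - -]
Op 2: note_off(68): free voice 0 | voices=[- - -]
Op 3: note_on(62): voice 0 is free -> assigned | voices=[62 - -]
Op 4: note_on(65): voice 1 is free -> assigned | voices=[62 65 -]
Op 5: note_on(86): voice 2 is free -> assigned | voices=[62 65 86]
Op 6: note_on(70): all voices busy, STEAL voice 0 (pitch 62, oldest) -> assign | voices=[70 65 86]
Op 7: note_off(86): free voice 2 | voices=[70 65 -]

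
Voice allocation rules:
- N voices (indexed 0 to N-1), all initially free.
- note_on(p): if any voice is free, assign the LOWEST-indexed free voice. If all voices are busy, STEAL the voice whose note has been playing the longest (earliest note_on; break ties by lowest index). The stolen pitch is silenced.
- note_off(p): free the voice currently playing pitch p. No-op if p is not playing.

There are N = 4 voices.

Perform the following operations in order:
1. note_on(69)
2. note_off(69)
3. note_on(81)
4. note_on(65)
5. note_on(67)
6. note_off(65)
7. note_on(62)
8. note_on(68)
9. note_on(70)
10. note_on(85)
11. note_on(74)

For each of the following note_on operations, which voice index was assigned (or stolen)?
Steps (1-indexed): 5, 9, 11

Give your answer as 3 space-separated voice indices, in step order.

Answer: 2 0 1

Derivation:
Op 1: note_on(69): voice 0 is free -> assigned | voices=[69 - - -]
Op 2: note_off(69): free voice 0 | voices=[- - - -]
Op 3: note_on(81): voice 0 is free -> assigned | voices=[81 - - -]
Op 4: note_on(65): voice 1 is free -> assigned | voices=[81 65 - -]
Op 5: note_on(67): voice 2 is free -> assigned | voices=[81 65 67 -]
Op 6: note_off(65): free voice 1 | voices=[81 - 67 -]
Op 7: note_on(62): voice 1 is free -> assigned | voices=[81 62 67 -]
Op 8: note_on(68): voice 3 is free -> assigned | voices=[81 62 67 68]
Op 9: note_on(70): all voices busy, STEAL voice 0 (pitch 81, oldest) -> assign | voices=[70 62 67 68]
Op 10: note_on(85): all voices busy, STEAL voice 2 (pitch 67, oldest) -> assign | voices=[70 62 85 68]
Op 11: note_on(74): all voices busy, STEAL voice 1 (pitch 62, oldest) -> assign | voices=[70 74 85 68]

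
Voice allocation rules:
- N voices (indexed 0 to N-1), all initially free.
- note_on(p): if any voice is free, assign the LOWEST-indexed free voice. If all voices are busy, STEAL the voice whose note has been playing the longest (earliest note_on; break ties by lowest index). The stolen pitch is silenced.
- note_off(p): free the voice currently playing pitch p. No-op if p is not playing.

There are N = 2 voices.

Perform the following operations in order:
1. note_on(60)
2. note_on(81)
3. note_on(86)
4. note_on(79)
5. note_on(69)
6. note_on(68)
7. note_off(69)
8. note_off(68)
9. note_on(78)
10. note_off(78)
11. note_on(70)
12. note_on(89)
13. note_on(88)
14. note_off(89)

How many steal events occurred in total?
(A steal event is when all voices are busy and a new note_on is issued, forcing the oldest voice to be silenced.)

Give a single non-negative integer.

Op 1: note_on(60): voice 0 is free -> assigned | voices=[60 -]
Op 2: note_on(81): voice 1 is free -> assigned | voices=[60 81]
Op 3: note_on(86): all voices busy, STEAL voice 0 (pitch 60, oldest) -> assign | voices=[86 81]
Op 4: note_on(79): all voices busy, STEAL voice 1 (pitch 81, oldest) -> assign | voices=[86 79]
Op 5: note_on(69): all voices busy, STEAL voice 0 (pitch 86, oldest) -> assign | voices=[69 79]
Op 6: note_on(68): all voices busy, STEAL voice 1 (pitch 79, oldest) -> assign | voices=[69 68]
Op 7: note_off(69): free voice 0 | voices=[- 68]
Op 8: note_off(68): free voice 1 | voices=[- -]
Op 9: note_on(78): voice 0 is free -> assigned | voices=[78 -]
Op 10: note_off(78): free voice 0 | voices=[- -]
Op 11: note_on(70): voice 0 is free -> assigned | voices=[70 -]
Op 12: note_on(89): voice 1 is free -> assigned | voices=[70 89]
Op 13: note_on(88): all voices busy, STEAL voice 0 (pitch 70, oldest) -> assign | voices=[88 89]
Op 14: note_off(89): free voice 1 | voices=[88 -]

Answer: 5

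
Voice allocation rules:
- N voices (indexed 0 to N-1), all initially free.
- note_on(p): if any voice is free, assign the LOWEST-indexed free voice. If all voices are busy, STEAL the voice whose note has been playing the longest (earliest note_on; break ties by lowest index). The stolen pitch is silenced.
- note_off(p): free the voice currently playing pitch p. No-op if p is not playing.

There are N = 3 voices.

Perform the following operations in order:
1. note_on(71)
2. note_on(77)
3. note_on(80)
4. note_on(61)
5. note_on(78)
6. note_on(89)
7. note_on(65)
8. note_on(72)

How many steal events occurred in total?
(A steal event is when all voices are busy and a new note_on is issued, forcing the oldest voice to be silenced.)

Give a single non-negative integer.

Answer: 5

Derivation:
Op 1: note_on(71): voice 0 is free -> assigned | voices=[71 - -]
Op 2: note_on(77): voice 1 is free -> assigned | voices=[71 77 -]
Op 3: note_on(80): voice 2 is free -> assigned | voices=[71 77 80]
Op 4: note_on(61): all voices busy, STEAL voice 0 (pitch 71, oldest) -> assign | voices=[61 77 80]
Op 5: note_on(78): all voices busy, STEAL voice 1 (pitch 77, oldest) -> assign | voices=[61 78 80]
Op 6: note_on(89): all voices busy, STEAL voice 2 (pitch 80, oldest) -> assign | voices=[61 78 89]
Op 7: note_on(65): all voices busy, STEAL voice 0 (pitch 61, oldest) -> assign | voices=[65 78 89]
Op 8: note_on(72): all voices busy, STEAL voice 1 (pitch 78, oldest) -> assign | voices=[65 72 89]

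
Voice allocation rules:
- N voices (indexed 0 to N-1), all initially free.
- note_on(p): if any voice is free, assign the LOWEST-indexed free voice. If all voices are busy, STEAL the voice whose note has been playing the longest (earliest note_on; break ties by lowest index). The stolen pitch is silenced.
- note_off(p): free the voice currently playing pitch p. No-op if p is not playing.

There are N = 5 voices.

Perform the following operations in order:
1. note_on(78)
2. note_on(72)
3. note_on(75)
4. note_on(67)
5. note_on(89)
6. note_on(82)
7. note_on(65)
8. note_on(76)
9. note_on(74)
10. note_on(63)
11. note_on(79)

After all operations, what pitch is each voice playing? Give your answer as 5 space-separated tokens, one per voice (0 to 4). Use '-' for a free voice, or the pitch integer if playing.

Answer: 79 65 76 74 63

Derivation:
Op 1: note_on(78): voice 0 is free -> assigned | voices=[78 - - - -]
Op 2: note_on(72): voice 1 is free -> assigned | voices=[78 72 - - -]
Op 3: note_on(75): voice 2 is free -> assigned | voices=[78 72 75 - -]
Op 4: note_on(67): voice 3 is free -> assigned | voices=[78 72 75 67 -]
Op 5: note_on(89): voice 4 is free -> assigned | voices=[78 72 75 67 89]
Op 6: note_on(82): all voices busy, STEAL voice 0 (pitch 78, oldest) -> assign | voices=[82 72 75 67 89]
Op 7: note_on(65): all voices busy, STEAL voice 1 (pitch 72, oldest) -> assign | voices=[82 65 75 67 89]
Op 8: note_on(76): all voices busy, STEAL voice 2 (pitch 75, oldest) -> assign | voices=[82 65 76 67 89]
Op 9: note_on(74): all voices busy, STEAL voice 3 (pitch 67, oldest) -> assign | voices=[82 65 76 74 89]
Op 10: note_on(63): all voices busy, STEAL voice 4 (pitch 89, oldest) -> assign | voices=[82 65 76 74 63]
Op 11: note_on(79): all voices busy, STEAL voice 0 (pitch 82, oldest) -> assign | voices=[79 65 76 74 63]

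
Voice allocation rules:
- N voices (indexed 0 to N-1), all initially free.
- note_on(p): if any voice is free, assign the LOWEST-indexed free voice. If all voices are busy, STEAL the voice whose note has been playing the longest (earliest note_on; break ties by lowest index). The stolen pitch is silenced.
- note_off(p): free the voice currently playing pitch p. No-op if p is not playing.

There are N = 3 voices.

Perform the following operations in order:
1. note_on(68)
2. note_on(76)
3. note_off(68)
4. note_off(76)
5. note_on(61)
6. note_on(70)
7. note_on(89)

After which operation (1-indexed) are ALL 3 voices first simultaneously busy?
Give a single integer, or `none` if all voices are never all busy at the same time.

Op 1: note_on(68): voice 0 is free -> assigned | voices=[68 - -]
Op 2: note_on(76): voice 1 is free -> assigned | voices=[68 76 -]
Op 3: note_off(68): free voice 0 | voices=[- 76 -]
Op 4: note_off(76): free voice 1 | voices=[- - -]
Op 5: note_on(61): voice 0 is free -> assigned | voices=[61 - -]
Op 6: note_on(70): voice 1 is free -> assigned | voices=[61 70 -]
Op 7: note_on(89): voice 2 is free -> assigned | voices=[61 70 89]

Answer: 7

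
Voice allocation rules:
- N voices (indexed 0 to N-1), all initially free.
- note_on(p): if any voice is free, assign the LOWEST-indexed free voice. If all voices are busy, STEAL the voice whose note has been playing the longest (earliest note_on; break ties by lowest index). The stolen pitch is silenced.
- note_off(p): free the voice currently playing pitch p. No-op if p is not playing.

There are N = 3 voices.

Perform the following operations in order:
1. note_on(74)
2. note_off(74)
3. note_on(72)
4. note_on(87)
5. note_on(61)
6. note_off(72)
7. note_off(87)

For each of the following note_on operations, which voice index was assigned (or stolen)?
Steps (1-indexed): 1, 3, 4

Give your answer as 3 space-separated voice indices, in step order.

Op 1: note_on(74): voice 0 is free -> assigned | voices=[74 - -]
Op 2: note_off(74): free voice 0 | voices=[- - -]
Op 3: note_on(72): voice 0 is free -> assigned | voices=[72 - -]
Op 4: note_on(87): voice 1 is free -> assigned | voices=[72 87 -]
Op 5: note_on(61): voice 2 is free -> assigned | voices=[72 87 61]
Op 6: note_off(72): free voice 0 | voices=[- 87 61]
Op 7: note_off(87): free voice 1 | voices=[- - 61]

Answer: 0 0 1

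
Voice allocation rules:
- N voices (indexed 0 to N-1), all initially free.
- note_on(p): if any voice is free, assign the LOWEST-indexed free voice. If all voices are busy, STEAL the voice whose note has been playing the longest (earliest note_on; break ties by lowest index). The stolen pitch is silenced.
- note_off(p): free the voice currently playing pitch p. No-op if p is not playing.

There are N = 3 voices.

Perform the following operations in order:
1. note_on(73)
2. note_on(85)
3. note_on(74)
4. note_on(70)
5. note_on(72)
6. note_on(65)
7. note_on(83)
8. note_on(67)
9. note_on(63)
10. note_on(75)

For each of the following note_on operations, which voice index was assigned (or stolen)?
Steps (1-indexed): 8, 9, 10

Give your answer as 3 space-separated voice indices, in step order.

Op 1: note_on(73): voice 0 is free -> assigned | voices=[73 - -]
Op 2: note_on(85): voice 1 is free -> assigned | voices=[73 85 -]
Op 3: note_on(74): voice 2 is free -> assigned | voices=[73 85 74]
Op 4: note_on(70): all voices busy, STEAL voice 0 (pitch 73, oldest) -> assign | voices=[70 85 74]
Op 5: note_on(72): all voices busy, STEAL voice 1 (pitch 85, oldest) -> assign | voices=[70 72 74]
Op 6: note_on(65): all voices busy, STEAL voice 2 (pitch 74, oldest) -> assign | voices=[70 72 65]
Op 7: note_on(83): all voices busy, STEAL voice 0 (pitch 70, oldest) -> assign | voices=[83 72 65]
Op 8: note_on(67): all voices busy, STEAL voice 1 (pitch 72, oldest) -> assign | voices=[83 67 65]
Op 9: note_on(63): all voices busy, STEAL voice 2 (pitch 65, oldest) -> assign | voices=[83 67 63]
Op 10: note_on(75): all voices busy, STEAL voice 0 (pitch 83, oldest) -> assign | voices=[75 67 63]

Answer: 1 2 0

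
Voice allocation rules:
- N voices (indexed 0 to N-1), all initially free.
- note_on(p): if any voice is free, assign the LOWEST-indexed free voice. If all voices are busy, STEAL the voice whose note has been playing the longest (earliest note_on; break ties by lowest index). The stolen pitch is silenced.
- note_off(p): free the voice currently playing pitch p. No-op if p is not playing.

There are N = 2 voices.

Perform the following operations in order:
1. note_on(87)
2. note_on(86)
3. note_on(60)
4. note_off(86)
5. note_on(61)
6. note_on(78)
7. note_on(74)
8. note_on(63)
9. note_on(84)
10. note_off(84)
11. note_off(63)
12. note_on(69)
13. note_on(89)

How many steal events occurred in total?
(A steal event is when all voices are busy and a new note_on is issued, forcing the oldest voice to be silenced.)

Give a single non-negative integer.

Answer: 5

Derivation:
Op 1: note_on(87): voice 0 is free -> assigned | voices=[87 -]
Op 2: note_on(86): voice 1 is free -> assigned | voices=[87 86]
Op 3: note_on(60): all voices busy, STEAL voice 0 (pitch 87, oldest) -> assign | voices=[60 86]
Op 4: note_off(86): free voice 1 | voices=[60 -]
Op 5: note_on(61): voice 1 is free -> assigned | voices=[60 61]
Op 6: note_on(78): all voices busy, STEAL voice 0 (pitch 60, oldest) -> assign | voices=[78 61]
Op 7: note_on(74): all voices busy, STEAL voice 1 (pitch 61, oldest) -> assign | voices=[78 74]
Op 8: note_on(63): all voices busy, STEAL voice 0 (pitch 78, oldest) -> assign | voices=[63 74]
Op 9: note_on(84): all voices busy, STEAL voice 1 (pitch 74, oldest) -> assign | voices=[63 84]
Op 10: note_off(84): free voice 1 | voices=[63 -]
Op 11: note_off(63): free voice 0 | voices=[- -]
Op 12: note_on(69): voice 0 is free -> assigned | voices=[69 -]
Op 13: note_on(89): voice 1 is free -> assigned | voices=[69 89]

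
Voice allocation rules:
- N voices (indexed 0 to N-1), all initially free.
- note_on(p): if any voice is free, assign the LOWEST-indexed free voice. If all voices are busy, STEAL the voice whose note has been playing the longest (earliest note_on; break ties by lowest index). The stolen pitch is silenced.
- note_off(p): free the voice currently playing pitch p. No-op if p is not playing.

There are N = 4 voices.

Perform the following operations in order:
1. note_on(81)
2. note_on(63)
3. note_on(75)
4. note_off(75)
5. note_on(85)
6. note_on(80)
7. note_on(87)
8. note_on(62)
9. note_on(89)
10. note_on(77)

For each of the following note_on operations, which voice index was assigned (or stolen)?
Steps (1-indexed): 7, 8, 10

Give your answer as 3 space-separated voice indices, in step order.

Op 1: note_on(81): voice 0 is free -> assigned | voices=[81 - - -]
Op 2: note_on(63): voice 1 is free -> assigned | voices=[81 63 - -]
Op 3: note_on(75): voice 2 is free -> assigned | voices=[81 63 75 -]
Op 4: note_off(75): free voice 2 | voices=[81 63 - -]
Op 5: note_on(85): voice 2 is free -> assigned | voices=[81 63 85 -]
Op 6: note_on(80): voice 3 is free -> assigned | voices=[81 63 85 80]
Op 7: note_on(87): all voices busy, STEAL voice 0 (pitch 81, oldest) -> assign | voices=[87 63 85 80]
Op 8: note_on(62): all voices busy, STEAL voice 1 (pitch 63, oldest) -> assign | voices=[87 62 85 80]
Op 9: note_on(89): all voices busy, STEAL voice 2 (pitch 85, oldest) -> assign | voices=[87 62 89 80]
Op 10: note_on(77): all voices busy, STEAL voice 3 (pitch 80, oldest) -> assign | voices=[87 62 89 77]

Answer: 0 1 3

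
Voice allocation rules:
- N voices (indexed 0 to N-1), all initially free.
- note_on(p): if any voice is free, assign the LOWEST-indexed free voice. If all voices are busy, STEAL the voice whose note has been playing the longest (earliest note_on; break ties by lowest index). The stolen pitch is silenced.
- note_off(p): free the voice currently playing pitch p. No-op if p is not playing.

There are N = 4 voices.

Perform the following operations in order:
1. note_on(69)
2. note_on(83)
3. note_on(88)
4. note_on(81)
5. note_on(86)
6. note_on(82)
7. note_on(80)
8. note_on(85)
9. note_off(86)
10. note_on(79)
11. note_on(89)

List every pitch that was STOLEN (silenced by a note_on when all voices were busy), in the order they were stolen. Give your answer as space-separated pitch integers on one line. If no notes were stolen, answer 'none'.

Op 1: note_on(69): voice 0 is free -> assigned | voices=[69 - - -]
Op 2: note_on(83): voice 1 is free -> assigned | voices=[69 83 - -]
Op 3: note_on(88): voice 2 is free -> assigned | voices=[69 83 88 -]
Op 4: note_on(81): voice 3 is free -> assigned | voices=[69 83 88 81]
Op 5: note_on(86): all voices busy, STEAL voice 0 (pitch 69, oldest) -> assign | voices=[86 83 88 81]
Op 6: note_on(82): all voices busy, STEAL voice 1 (pitch 83, oldest) -> assign | voices=[86 82 88 81]
Op 7: note_on(80): all voices busy, STEAL voice 2 (pitch 88, oldest) -> assign | voices=[86 82 80 81]
Op 8: note_on(85): all voices busy, STEAL voice 3 (pitch 81, oldest) -> assign | voices=[86 82 80 85]
Op 9: note_off(86): free voice 0 | voices=[- 82 80 85]
Op 10: note_on(79): voice 0 is free -> assigned | voices=[79 82 80 85]
Op 11: note_on(89): all voices busy, STEAL voice 1 (pitch 82, oldest) -> assign | voices=[79 89 80 85]

Answer: 69 83 88 81 82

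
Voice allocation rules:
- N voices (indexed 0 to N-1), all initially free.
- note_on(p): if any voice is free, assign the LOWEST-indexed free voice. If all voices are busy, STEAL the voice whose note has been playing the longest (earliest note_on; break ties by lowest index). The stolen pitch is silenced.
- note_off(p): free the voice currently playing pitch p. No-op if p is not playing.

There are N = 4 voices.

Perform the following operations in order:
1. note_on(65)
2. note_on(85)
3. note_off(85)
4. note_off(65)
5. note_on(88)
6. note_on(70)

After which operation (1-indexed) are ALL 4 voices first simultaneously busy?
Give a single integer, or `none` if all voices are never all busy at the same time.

Op 1: note_on(65): voice 0 is free -> assigned | voices=[65 - - -]
Op 2: note_on(85): voice 1 is free -> assigned | voices=[65 85 - -]
Op 3: note_off(85): free voice 1 | voices=[65 - - -]
Op 4: note_off(65): free voice 0 | voices=[- - - -]
Op 5: note_on(88): voice 0 is free -> assigned | voices=[88 - - -]
Op 6: note_on(70): voice 1 is free -> assigned | voices=[88 70 - -]

Answer: none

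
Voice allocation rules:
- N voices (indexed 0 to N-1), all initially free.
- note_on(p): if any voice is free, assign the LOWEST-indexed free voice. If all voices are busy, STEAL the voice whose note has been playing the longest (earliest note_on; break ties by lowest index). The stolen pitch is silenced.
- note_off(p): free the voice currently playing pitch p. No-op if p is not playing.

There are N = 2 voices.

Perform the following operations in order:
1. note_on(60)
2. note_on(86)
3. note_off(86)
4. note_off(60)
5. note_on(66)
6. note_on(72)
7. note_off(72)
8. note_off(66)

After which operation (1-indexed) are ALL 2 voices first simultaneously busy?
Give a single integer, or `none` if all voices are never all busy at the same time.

Op 1: note_on(60): voice 0 is free -> assigned | voices=[60 -]
Op 2: note_on(86): voice 1 is free -> assigned | voices=[60 86]
Op 3: note_off(86): free voice 1 | voices=[60 -]
Op 4: note_off(60): free voice 0 | voices=[- -]
Op 5: note_on(66): voice 0 is free -> assigned | voices=[66 -]
Op 6: note_on(72): voice 1 is free -> assigned | voices=[66 72]
Op 7: note_off(72): free voice 1 | voices=[66 -]
Op 8: note_off(66): free voice 0 | voices=[- -]

Answer: 2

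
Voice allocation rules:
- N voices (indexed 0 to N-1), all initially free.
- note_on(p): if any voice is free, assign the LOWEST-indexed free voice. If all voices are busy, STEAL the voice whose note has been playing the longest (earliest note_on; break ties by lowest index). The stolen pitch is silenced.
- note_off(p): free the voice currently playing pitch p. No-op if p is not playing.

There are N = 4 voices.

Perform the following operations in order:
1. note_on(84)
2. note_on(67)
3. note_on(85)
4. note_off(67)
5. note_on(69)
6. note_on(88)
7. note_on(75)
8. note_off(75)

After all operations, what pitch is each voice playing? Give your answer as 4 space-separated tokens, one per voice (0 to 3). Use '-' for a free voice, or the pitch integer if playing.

Answer: - 69 85 88

Derivation:
Op 1: note_on(84): voice 0 is free -> assigned | voices=[84 - - -]
Op 2: note_on(67): voice 1 is free -> assigned | voices=[84 67 - -]
Op 3: note_on(85): voice 2 is free -> assigned | voices=[84 67 85 -]
Op 4: note_off(67): free voice 1 | voices=[84 - 85 -]
Op 5: note_on(69): voice 1 is free -> assigned | voices=[84 69 85 -]
Op 6: note_on(88): voice 3 is free -> assigned | voices=[84 69 85 88]
Op 7: note_on(75): all voices busy, STEAL voice 0 (pitch 84, oldest) -> assign | voices=[75 69 85 88]
Op 8: note_off(75): free voice 0 | voices=[- 69 85 88]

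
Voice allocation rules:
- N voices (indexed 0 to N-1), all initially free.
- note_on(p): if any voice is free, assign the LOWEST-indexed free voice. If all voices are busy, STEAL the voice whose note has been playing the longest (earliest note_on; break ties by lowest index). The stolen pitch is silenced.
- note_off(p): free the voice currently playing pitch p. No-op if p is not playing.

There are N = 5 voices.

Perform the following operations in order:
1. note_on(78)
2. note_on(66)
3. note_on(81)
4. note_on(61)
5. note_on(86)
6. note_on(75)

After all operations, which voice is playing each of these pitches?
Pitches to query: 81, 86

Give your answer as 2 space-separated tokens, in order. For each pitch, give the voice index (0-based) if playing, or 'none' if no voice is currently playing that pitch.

Answer: 2 4

Derivation:
Op 1: note_on(78): voice 0 is free -> assigned | voices=[78 - - - -]
Op 2: note_on(66): voice 1 is free -> assigned | voices=[78 66 - - -]
Op 3: note_on(81): voice 2 is free -> assigned | voices=[78 66 81 - -]
Op 4: note_on(61): voice 3 is free -> assigned | voices=[78 66 81 61 -]
Op 5: note_on(86): voice 4 is free -> assigned | voices=[78 66 81 61 86]
Op 6: note_on(75): all voices busy, STEAL voice 0 (pitch 78, oldest) -> assign | voices=[75 66 81 61 86]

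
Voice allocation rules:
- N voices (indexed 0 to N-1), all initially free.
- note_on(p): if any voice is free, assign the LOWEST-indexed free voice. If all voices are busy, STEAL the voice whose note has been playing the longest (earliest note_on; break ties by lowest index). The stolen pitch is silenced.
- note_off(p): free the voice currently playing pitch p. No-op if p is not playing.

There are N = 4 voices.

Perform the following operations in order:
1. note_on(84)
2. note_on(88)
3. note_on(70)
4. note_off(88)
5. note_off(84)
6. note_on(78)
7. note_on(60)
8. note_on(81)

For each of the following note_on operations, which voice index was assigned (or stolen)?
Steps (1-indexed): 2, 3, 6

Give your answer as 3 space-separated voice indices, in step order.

Op 1: note_on(84): voice 0 is free -> assigned | voices=[84 - - -]
Op 2: note_on(88): voice 1 is free -> assigned | voices=[84 88 - -]
Op 3: note_on(70): voice 2 is free -> assigned | voices=[84 88 70 -]
Op 4: note_off(88): free voice 1 | voices=[84 - 70 -]
Op 5: note_off(84): free voice 0 | voices=[- - 70 -]
Op 6: note_on(78): voice 0 is free -> assigned | voices=[78 - 70 -]
Op 7: note_on(60): voice 1 is free -> assigned | voices=[78 60 70 -]
Op 8: note_on(81): voice 3 is free -> assigned | voices=[78 60 70 81]

Answer: 1 2 0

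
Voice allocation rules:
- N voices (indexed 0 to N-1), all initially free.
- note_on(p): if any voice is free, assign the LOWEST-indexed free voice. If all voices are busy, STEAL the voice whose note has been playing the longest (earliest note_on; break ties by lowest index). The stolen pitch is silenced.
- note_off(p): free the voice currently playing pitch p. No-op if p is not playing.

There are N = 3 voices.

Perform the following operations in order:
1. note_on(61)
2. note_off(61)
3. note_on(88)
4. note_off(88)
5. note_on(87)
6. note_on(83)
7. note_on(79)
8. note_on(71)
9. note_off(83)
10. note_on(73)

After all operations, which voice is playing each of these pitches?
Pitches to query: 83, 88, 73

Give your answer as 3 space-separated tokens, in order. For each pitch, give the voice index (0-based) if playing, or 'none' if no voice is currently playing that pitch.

Answer: none none 1

Derivation:
Op 1: note_on(61): voice 0 is free -> assigned | voices=[61 - -]
Op 2: note_off(61): free voice 0 | voices=[- - -]
Op 3: note_on(88): voice 0 is free -> assigned | voices=[88 - -]
Op 4: note_off(88): free voice 0 | voices=[- - -]
Op 5: note_on(87): voice 0 is free -> assigned | voices=[87 - -]
Op 6: note_on(83): voice 1 is free -> assigned | voices=[87 83 -]
Op 7: note_on(79): voice 2 is free -> assigned | voices=[87 83 79]
Op 8: note_on(71): all voices busy, STEAL voice 0 (pitch 87, oldest) -> assign | voices=[71 83 79]
Op 9: note_off(83): free voice 1 | voices=[71 - 79]
Op 10: note_on(73): voice 1 is free -> assigned | voices=[71 73 79]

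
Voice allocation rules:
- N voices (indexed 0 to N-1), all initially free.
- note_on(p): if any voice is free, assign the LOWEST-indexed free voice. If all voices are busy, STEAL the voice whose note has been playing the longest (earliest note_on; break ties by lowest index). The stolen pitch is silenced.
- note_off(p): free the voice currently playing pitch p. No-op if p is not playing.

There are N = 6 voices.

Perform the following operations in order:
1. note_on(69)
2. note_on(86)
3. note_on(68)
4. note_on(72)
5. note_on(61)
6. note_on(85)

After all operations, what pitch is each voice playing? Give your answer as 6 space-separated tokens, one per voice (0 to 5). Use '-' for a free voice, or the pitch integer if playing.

Answer: 69 86 68 72 61 85

Derivation:
Op 1: note_on(69): voice 0 is free -> assigned | voices=[69 - - - - -]
Op 2: note_on(86): voice 1 is free -> assigned | voices=[69 86 - - - -]
Op 3: note_on(68): voice 2 is free -> assigned | voices=[69 86 68 - - -]
Op 4: note_on(72): voice 3 is free -> assigned | voices=[69 86 68 72 - -]
Op 5: note_on(61): voice 4 is free -> assigned | voices=[69 86 68 72 61 -]
Op 6: note_on(85): voice 5 is free -> assigned | voices=[69 86 68 72 61 85]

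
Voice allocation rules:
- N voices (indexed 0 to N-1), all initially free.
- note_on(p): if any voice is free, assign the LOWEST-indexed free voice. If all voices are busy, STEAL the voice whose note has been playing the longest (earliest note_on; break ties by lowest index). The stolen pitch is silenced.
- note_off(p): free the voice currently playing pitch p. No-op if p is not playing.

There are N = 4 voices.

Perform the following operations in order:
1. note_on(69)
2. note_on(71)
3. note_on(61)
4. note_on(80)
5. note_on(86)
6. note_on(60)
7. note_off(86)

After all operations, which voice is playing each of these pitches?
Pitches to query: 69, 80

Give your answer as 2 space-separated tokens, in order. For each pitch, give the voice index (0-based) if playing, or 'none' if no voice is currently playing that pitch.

Op 1: note_on(69): voice 0 is free -> assigned | voices=[69 - - -]
Op 2: note_on(71): voice 1 is free -> assigned | voices=[69 71 - -]
Op 3: note_on(61): voice 2 is free -> assigned | voices=[69 71 61 -]
Op 4: note_on(80): voice 3 is free -> assigned | voices=[69 71 61 80]
Op 5: note_on(86): all voices busy, STEAL voice 0 (pitch 69, oldest) -> assign | voices=[86 71 61 80]
Op 6: note_on(60): all voices busy, STEAL voice 1 (pitch 71, oldest) -> assign | voices=[86 60 61 80]
Op 7: note_off(86): free voice 0 | voices=[- 60 61 80]

Answer: none 3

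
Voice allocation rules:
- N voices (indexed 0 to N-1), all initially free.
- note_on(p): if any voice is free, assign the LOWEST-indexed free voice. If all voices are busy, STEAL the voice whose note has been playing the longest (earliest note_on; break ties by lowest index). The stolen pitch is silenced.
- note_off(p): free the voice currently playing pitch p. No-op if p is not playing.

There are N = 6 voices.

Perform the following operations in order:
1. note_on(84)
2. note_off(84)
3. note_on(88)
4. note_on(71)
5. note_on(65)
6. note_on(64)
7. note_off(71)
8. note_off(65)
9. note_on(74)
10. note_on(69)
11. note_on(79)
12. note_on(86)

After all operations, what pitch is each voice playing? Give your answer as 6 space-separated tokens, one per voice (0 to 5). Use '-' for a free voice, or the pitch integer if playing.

Op 1: note_on(84): voice 0 is free -> assigned | voices=[84 - - - - -]
Op 2: note_off(84): free voice 0 | voices=[- - - - - -]
Op 3: note_on(88): voice 0 is free -> assigned | voices=[88 - - - - -]
Op 4: note_on(71): voice 1 is free -> assigned | voices=[88 71 - - - -]
Op 5: note_on(65): voice 2 is free -> assigned | voices=[88 71 65 - - -]
Op 6: note_on(64): voice 3 is free -> assigned | voices=[88 71 65 64 - -]
Op 7: note_off(71): free voice 1 | voices=[88 - 65 64 - -]
Op 8: note_off(65): free voice 2 | voices=[88 - - 64 - -]
Op 9: note_on(74): voice 1 is free -> assigned | voices=[88 74 - 64 - -]
Op 10: note_on(69): voice 2 is free -> assigned | voices=[88 74 69 64 - -]
Op 11: note_on(79): voice 4 is free -> assigned | voices=[88 74 69 64 79 -]
Op 12: note_on(86): voice 5 is free -> assigned | voices=[88 74 69 64 79 86]

Answer: 88 74 69 64 79 86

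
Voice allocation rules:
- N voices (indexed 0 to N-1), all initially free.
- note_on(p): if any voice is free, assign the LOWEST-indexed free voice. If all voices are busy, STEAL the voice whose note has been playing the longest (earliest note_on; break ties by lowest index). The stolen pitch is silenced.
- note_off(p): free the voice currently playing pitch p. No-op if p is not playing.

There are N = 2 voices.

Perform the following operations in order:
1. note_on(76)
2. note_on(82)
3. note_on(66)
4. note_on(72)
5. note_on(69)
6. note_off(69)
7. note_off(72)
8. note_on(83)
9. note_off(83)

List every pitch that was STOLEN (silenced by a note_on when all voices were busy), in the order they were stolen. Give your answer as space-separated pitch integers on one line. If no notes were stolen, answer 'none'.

Answer: 76 82 66

Derivation:
Op 1: note_on(76): voice 0 is free -> assigned | voices=[76 -]
Op 2: note_on(82): voice 1 is free -> assigned | voices=[76 82]
Op 3: note_on(66): all voices busy, STEAL voice 0 (pitch 76, oldest) -> assign | voices=[66 82]
Op 4: note_on(72): all voices busy, STEAL voice 1 (pitch 82, oldest) -> assign | voices=[66 72]
Op 5: note_on(69): all voices busy, STEAL voice 0 (pitch 66, oldest) -> assign | voices=[69 72]
Op 6: note_off(69): free voice 0 | voices=[- 72]
Op 7: note_off(72): free voice 1 | voices=[- -]
Op 8: note_on(83): voice 0 is free -> assigned | voices=[83 -]
Op 9: note_off(83): free voice 0 | voices=[- -]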